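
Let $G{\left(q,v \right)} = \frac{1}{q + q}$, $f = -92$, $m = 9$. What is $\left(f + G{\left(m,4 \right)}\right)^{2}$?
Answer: $\frac{2739025}{324} \approx 8453.8$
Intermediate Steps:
$G{\left(q,v \right)} = \frac{1}{2 q}$
$\left(f + G{\left(m,4 \right)}\right)^{2} = \left(-92 + \frac{1}{2 \cdot 9}\right)^{2} = \left(-92 + \frac{1}{2} \cdot \frac{1}{9}\right)^{2} = \left(-92 + \frac{1}{18}\right)^{2} = \left(- \frac{1655}{18}\right)^{2} = \frac{2739025}{324}$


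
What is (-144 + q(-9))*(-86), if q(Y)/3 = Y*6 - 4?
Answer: 27348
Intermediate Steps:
q(Y) = -12 + 18*Y (q(Y) = 3*(Y*6 - 4) = 3*(6*Y - 4) = 3*(-4 + 6*Y) = -12 + 18*Y)
(-144 + q(-9))*(-86) = (-144 + (-12 + 18*(-9)))*(-86) = (-144 + (-12 - 162))*(-86) = (-144 - 174)*(-86) = -318*(-86) = 27348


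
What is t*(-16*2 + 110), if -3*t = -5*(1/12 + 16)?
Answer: 12545/6 ≈ 2090.8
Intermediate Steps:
t = 965/36 (t = -(-5)*(1/12 + 16)/3 = -(-5)*193/(3*12) = -⅓*(-965/12) = 965/36 ≈ 26.806)
t*(-16*2 + 110) = 965*(-16*2 + 110)/36 = 965*(-32 + 110)/36 = (965/36)*78 = 12545/6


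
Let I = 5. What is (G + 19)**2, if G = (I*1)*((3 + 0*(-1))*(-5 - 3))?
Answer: 10201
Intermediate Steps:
G = -120 (G = (5*1)*((3 + 0*(-1))*(-5 - 3)) = 5*((3 + 0)*(-8)) = 5*(3*(-8)) = 5*(-24) = -120)
(G + 19)**2 = (-120 + 19)**2 = (-101)**2 = 10201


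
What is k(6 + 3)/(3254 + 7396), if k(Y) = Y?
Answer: 3/3550 ≈ 0.00084507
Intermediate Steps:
k(6 + 3)/(3254 + 7396) = (6 + 3)/(3254 + 7396) = 9/10650 = (1/10650)*9 = 3/3550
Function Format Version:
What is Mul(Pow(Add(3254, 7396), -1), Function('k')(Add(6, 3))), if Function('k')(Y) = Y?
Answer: Rational(3, 3550) ≈ 0.00084507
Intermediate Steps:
Mul(Pow(Add(3254, 7396), -1), Function('k')(Add(6, 3))) = Mul(Pow(Add(3254, 7396), -1), Add(6, 3)) = Mul(Pow(10650, -1), 9) = Mul(Rational(1, 10650), 9) = Rational(3, 3550)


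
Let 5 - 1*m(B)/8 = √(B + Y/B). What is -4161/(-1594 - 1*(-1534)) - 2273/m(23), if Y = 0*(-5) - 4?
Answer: -46731/80 - 2273*√483/80 ≈ -1208.6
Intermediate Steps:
Y = -4 (Y = 0 - 4 = -4)
m(B) = 40 - 8*√(B - 4/B)
-4161/(-1594 - 1*(-1534)) - 2273/m(23) = -4161/(-1594 - 1*(-1534)) - 2273/(40 - 8*√(23 - 4/23)) = -4161/(-1594 + 1534) - 2273/(40 - 8*√(23 - 4*1/23)) = -4161/(-60) - 2273/(40 - 8*√(23 - 4/23)) = -4161*(-1/60) - 2273/(40 - 40*√483/23) = 1387/20 - 2273/(40 - 40*√483/23)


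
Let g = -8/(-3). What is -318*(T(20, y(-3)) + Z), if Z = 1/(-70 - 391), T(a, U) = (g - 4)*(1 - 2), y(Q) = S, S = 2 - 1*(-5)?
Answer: -195146/461 ≈ -423.31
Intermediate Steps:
g = 8/3 (g = -8*(-⅓) = 8/3 ≈ 2.6667)
S = 7 (S = 2 + 5 = 7)
y(Q) = 7
T(a, U) = 4/3 (T(a, U) = (8/3 - 4)*(1 - 2) = -4/3*(-1) = 4/3)
Z = -1/461 (Z = 1/(-461) = -1/461 ≈ -0.0021692)
-318*(T(20, y(-3)) + Z) = -318*(4/3 - 1/461) = -318*1841/1383 = -195146/461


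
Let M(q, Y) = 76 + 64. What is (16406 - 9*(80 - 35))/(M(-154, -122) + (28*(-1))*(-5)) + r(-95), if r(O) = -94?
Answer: -10319/280 ≈ -36.854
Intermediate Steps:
M(q, Y) = 140
(16406 - 9*(80 - 35))/(M(-154, -122) + (28*(-1))*(-5)) + r(-95) = (16406 - 9*(80 - 35))/(140 + (28*(-1))*(-5)) - 94 = (16406 - 9*45)/(140 - 28*(-5)) - 94 = (16406 - 405)/(140 + 140) - 94 = 16001/280 - 94 = -10319/280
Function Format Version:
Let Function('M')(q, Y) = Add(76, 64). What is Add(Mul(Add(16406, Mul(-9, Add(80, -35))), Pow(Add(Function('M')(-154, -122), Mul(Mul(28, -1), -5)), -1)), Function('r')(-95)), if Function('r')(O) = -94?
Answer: Rational(-10319, 280) ≈ -36.854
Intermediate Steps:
Function('M')(q, Y) = 140
Add(Mul(Add(16406, Mul(-9, Add(80, -35))), Pow(Add(Function('M')(-154, -122), Mul(Mul(28, -1), -5)), -1)), Function('r')(-95)) = Add(Mul(Add(16406, Mul(-9, Add(80, -35))), Pow(Add(140, Mul(Mul(28, -1), -5)), -1)), -94) = Add(Mul(Add(16406, Mul(-9, 45)), Pow(Add(140, Mul(-28, -5)), -1)), -94) = Add(Mul(Add(16406, -405), Pow(Add(140, 140), -1)), -94) = Add(Mul(16001, Pow(280, -1)), -94) = Add(Mul(16001, Rational(1, 280)), -94) = Add(Rational(16001, 280), -94) = Rational(-10319, 280)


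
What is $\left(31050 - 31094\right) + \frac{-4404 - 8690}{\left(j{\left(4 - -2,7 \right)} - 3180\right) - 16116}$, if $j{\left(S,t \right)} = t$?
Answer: $- \frac{835622}{19289} \approx -43.321$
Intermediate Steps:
$\left(31050 - 31094\right) + \frac{-4404 - 8690}{\left(j{\left(4 - -2,7 \right)} - 3180\right) - 16116} = \left(31050 - 31094\right) + \frac{-4404 - 8690}{\left(7 - 3180\right) - 16116} = -44 - \frac{13094}{\left(7 - 3180\right) - 16116} = -44 - \frac{13094}{-3173 - 16116} = -44 - \frac{13094}{-19289} = -44 - - \frac{13094}{19289} = -44 + \frac{13094}{19289} = - \frac{835622}{19289}$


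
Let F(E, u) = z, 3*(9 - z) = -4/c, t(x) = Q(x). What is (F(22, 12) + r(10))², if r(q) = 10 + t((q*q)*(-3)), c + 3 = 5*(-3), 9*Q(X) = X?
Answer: 151321/729 ≈ 207.57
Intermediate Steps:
Q(X) = X/9
t(x) = x/9
c = -18 (c = -3 + 5*(-3) = -3 - 15 = -18)
r(q) = 10 - q²/3 (r(q) = 10 + ((q*q)*(-3))/9 = 10 + (q²*(-3))/9 = 10 + (-3*q²)/9 = 10 - q²/3)
z = 241/27 (z = 9 - (-4)/(3*(-18)) = 9 - (-4)*(-1)/(3*18) = 9 - ⅓*2/9 = 9 - 2/27 = 241/27 ≈ 8.9259)
F(E, u) = 241/27
(F(22, 12) + r(10))² = (241/27 + (10 - ⅓*10²))² = (241/27 + (10 - ⅓*100))² = (241/27 + (10 - 100/3))² = (241/27 - 70/3)² = (-389/27)² = 151321/729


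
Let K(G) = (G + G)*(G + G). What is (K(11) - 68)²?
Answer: 173056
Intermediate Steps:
K(G) = 4*G² (K(G) = (2*G)*(2*G) = 4*G²)
(K(11) - 68)² = (4*11² - 68)² = (4*121 - 68)² = (484 - 68)² = 416² = 173056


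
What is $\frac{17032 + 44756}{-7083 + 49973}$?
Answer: $\frac{30894}{21445} \approx 1.4406$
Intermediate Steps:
$\frac{17032 + 44756}{-7083 + 49973} = \frac{61788}{42890} = 61788 \cdot \frac{1}{42890} = \frac{30894}{21445}$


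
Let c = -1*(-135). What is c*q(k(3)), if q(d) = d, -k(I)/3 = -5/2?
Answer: 2025/2 ≈ 1012.5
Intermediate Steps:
k(I) = 15/2 (k(I) = -(-15)/2 = -3*(-5/2) = 15/2)
c = 135
c*q(k(3)) = 135*(15/2) = 2025/2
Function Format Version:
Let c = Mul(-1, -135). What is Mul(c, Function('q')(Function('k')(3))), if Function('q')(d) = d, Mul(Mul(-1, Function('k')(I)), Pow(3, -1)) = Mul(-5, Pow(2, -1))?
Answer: Rational(2025, 2) ≈ 1012.5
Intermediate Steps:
Function('k')(I) = Rational(15, 2) (Function('k')(I) = Mul(-3, Mul(-5, Pow(2, -1))) = Mul(-3, Mul(-5, Rational(1, 2))) = Mul(-3, Rational(-5, 2)) = Rational(15, 2))
c = 135
Mul(c, Function('q')(Function('k')(3))) = Mul(135, Rational(15, 2)) = Rational(2025, 2)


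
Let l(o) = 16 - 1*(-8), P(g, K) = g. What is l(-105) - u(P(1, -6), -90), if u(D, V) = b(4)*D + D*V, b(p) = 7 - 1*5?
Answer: 112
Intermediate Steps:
b(p) = 2 (b(p) = 7 - 5 = 2)
l(o) = 24 (l(o) = 16 + 8 = 24)
u(D, V) = 2*D + D*V
l(-105) - u(P(1, -6), -90) = 24 - (2 - 90) = 24 - (-88) = 24 - 1*(-88) = 24 + 88 = 112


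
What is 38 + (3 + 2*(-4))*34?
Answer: -132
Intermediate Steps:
38 + (3 + 2*(-4))*34 = 38 + (3 - 8)*34 = 38 - 5*34 = 38 - 170 = -132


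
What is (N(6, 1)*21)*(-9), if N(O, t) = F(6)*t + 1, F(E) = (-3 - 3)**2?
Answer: -6993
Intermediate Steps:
F(E) = 36 (F(E) = (-6)**2 = 36)
N(O, t) = 1 + 36*t (N(O, t) = 36*t + 1 = 1 + 36*t)
(N(6, 1)*21)*(-9) = ((1 + 36*1)*21)*(-9) = ((1 + 36)*21)*(-9) = (37*21)*(-9) = 777*(-9) = -6993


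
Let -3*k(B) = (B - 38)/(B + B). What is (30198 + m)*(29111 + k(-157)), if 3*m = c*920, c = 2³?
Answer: 447688422853/471 ≈ 9.5051e+8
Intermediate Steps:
c = 8
k(B) = -(-38 + B)/(6*B) (k(B) = -(B - 38)/(3*(B + B)) = -(-38 + B)/(3*(2*B)) = -(-38 + B)*1/(2*B)/3 = -(-38 + B)/(6*B))
m = 7360/3 (m = (8*920)/3 = (⅓)*7360 = 7360/3 ≈ 2453.3)
(30198 + m)*(29111 + k(-157)) = (30198 + 7360/3)*(29111 + (⅙)*(38 - 1*(-157))/(-157)) = 97954*(29111 + (⅙)*(-1/157)*(38 + 157))/3 = 97954*(29111 + (⅙)*(-1/157)*195)/3 = 97954*(29111 - 65/314)/3 = (97954/3)*(9140789/314) = 447688422853/471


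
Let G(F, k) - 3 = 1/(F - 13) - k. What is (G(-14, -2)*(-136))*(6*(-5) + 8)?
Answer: 400928/27 ≈ 14849.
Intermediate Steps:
G(F, k) = 3 + 1/(-13 + F) - k (G(F, k) = 3 + (1/(F - 13) - k) = 3 + (1/(-13 + F) - k) = 3 + 1/(-13 + F) - k)
(G(-14, -2)*(-136))*(6*(-5) + 8) = (((-38 + 3*(-14) + 13*(-2) - 1*(-14)*(-2))/(-13 - 14))*(-136))*(6*(-5) + 8) = (((-38 - 42 - 26 - 28)/(-27))*(-136))*(-30 + 8) = (-1/27*(-134)*(-136))*(-22) = ((134/27)*(-136))*(-22) = -18224/27*(-22) = 400928/27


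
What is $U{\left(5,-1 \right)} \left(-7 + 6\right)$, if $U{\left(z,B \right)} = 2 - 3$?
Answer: $1$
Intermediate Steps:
$U{\left(z,B \right)} = -1$
$U{\left(5,-1 \right)} \left(-7 + 6\right) = - (-7 + 6) = \left(-1\right) \left(-1\right) = 1$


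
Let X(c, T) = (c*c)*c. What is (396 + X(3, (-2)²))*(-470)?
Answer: -198810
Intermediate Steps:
X(c, T) = c³ (X(c, T) = c²*c = c³)
(396 + X(3, (-2)²))*(-470) = (396 + 3³)*(-470) = (396 + 27)*(-470) = 423*(-470) = -198810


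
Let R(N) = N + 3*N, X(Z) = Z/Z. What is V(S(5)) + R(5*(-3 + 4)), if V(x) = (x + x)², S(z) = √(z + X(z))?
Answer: 44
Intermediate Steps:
X(Z) = 1
R(N) = 4*N
S(z) = √(1 + z) (S(z) = √(z + 1) = √(1 + z))
V(x) = 4*x² (V(x) = (2*x)² = 4*x²)
V(S(5)) + R(5*(-3 + 4)) = 4*(√(1 + 5))² + 4*(5*(-3 + 4)) = 4*(√6)² + 4*(5*1) = 4*6 + 4*5 = 24 + 20 = 44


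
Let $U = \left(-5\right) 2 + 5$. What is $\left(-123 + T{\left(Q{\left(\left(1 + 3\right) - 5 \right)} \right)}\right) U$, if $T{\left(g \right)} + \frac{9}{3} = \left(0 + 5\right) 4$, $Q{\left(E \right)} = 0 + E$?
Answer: $530$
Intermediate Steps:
$U = -5$ ($U = -10 + 5 = -5$)
$Q{\left(E \right)} = E$
$T{\left(g \right)} = 17$ ($T{\left(g \right)} = -3 + \left(0 + 5\right) 4 = -3 + 5 \cdot 4 = -3 + 20 = 17$)
$\left(-123 + T{\left(Q{\left(\left(1 + 3\right) - 5 \right)} \right)}\right) U = \left(-123 + 17\right) \left(-5\right) = \left(-106\right) \left(-5\right) = 530$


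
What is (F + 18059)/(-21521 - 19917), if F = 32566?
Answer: -50625/41438 ≈ -1.2217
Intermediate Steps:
(F + 18059)/(-21521 - 19917) = (32566 + 18059)/(-21521 - 19917) = 50625/(-41438) = 50625*(-1/41438) = -50625/41438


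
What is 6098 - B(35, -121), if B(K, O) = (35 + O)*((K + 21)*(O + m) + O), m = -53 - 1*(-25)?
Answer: -721892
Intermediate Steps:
m = -28 (m = -53 + 25 = -28)
B(K, O) = (35 + O)*(O + (-28 + O)*(21 + K)) (B(K, O) = (35 + O)*((K + 21)*(O - 28) + O) = (35 + O)*((21 + K)*(-28 + O) + O) = (35 + O)*((-28 + O)*(21 + K) + O) = (35 + O)*(O + (-28 + O)*(21 + K)))
6098 - B(35, -121) = 6098 - (-20580 - 980*35 + 22*(-121)**2 + 182*(-121) + 35*(-121)**2 + 7*35*(-121)) = 6098 - (-20580 - 34300 + 22*14641 - 22022 + 35*14641 - 29645) = 6098 - (-20580 - 34300 + 322102 - 22022 + 512435 - 29645) = 6098 - 1*727990 = 6098 - 727990 = -721892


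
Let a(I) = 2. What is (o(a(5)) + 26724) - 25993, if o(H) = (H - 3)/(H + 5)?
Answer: 5116/7 ≈ 730.86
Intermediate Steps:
o(H) = (-3 + H)/(5 + H)
(o(a(5)) + 26724) - 25993 = ((-3 + 2)/(5 + 2) + 26724) - 25993 = (-1/7 + 26724) - 25993 = ((⅐)*(-1) + 26724) - 25993 = (-⅐ + 26724) - 25993 = 187067/7 - 25993 = 5116/7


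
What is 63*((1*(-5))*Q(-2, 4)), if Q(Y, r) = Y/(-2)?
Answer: -315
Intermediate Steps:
Q(Y, r) = -Y/2 (Q(Y, r) = Y*(-1/2) = -Y/2)
63*((1*(-5))*Q(-2, 4)) = 63*((1*(-5))*(-1/2*(-2))) = 63*(-5*1) = 63*(-5) = -315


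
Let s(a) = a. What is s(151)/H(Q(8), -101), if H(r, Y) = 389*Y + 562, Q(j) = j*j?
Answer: -151/38727 ≈ -0.0038991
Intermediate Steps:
Q(j) = j²
H(r, Y) = 562 + 389*Y
s(151)/H(Q(8), -101) = 151/(562 + 389*(-101)) = 151/(562 - 39289) = 151/(-38727) = 151*(-1/38727) = -151/38727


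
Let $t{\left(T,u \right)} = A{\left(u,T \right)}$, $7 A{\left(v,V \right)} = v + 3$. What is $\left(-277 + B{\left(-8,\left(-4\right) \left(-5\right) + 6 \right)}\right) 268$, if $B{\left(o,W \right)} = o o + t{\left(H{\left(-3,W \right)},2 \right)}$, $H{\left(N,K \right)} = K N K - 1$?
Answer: $- \frac{398248}{7} \approx -56893.0$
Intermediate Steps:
$A{\left(v,V \right)} = \frac{3}{7} + \frac{v}{7}$ ($A{\left(v,V \right)} = \frac{v + 3}{7} = \frac{3 + v}{7} = \frac{3}{7} + \frac{v}{7}$)
$H{\left(N,K \right)} = -1 + N K^{2}$ ($H{\left(N,K \right)} = N K^{2} - 1 = -1 + N K^{2}$)
$t{\left(T,u \right)} = \frac{3}{7} + \frac{u}{7}$
$B{\left(o,W \right)} = \frac{5}{7} + o^{2}$ ($B{\left(o,W \right)} = o o + \left(\frac{3}{7} + \frac{1}{7} \cdot 2\right) = o^{2} + \left(\frac{3}{7} + \frac{2}{7}\right) = o^{2} + \frac{5}{7} = \frac{5}{7} + o^{2}$)
$\left(-277 + B{\left(-8,\left(-4\right) \left(-5\right) + 6 \right)}\right) 268 = \left(-277 + \left(\frac{5}{7} + \left(-8\right)^{2}\right)\right) 268 = \left(-277 + \left(\frac{5}{7} + 64\right)\right) 268 = \left(-277 + \frac{453}{7}\right) 268 = \left(- \frac{1486}{7}\right) 268 = - \frac{398248}{7}$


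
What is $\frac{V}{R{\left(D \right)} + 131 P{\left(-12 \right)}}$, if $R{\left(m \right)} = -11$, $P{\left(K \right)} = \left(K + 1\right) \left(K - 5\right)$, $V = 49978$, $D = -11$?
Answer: $\frac{24989}{12243} \approx 2.0411$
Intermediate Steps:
$P{\left(K \right)} = \left(1 + K\right) \left(-5 + K\right)$
$\frac{V}{R{\left(D \right)} + 131 P{\left(-12 \right)}} = \frac{49978}{-11 + 131 \left(-5 + \left(-12\right)^{2} - -48\right)} = \frac{49978}{-11 + 131 \left(-5 + 144 + 48\right)} = \frac{49978}{-11 + 131 \cdot 187} = \frac{49978}{-11 + 24497} = \frac{49978}{24486} = 49978 \cdot \frac{1}{24486} = \frac{24989}{12243}$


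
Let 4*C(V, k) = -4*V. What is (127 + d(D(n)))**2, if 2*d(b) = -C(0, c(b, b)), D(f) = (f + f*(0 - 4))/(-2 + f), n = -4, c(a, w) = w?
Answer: 16129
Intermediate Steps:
C(V, k) = -V (C(V, k) = (-4*V)/4 = -V)
D(f) = -3*f/(-2 + f) (D(f) = (f + f*(-4))/(-2 + f) = (f - 4*f)/(-2 + f) = (-3*f)/(-2 + f) = -3*f/(-2 + f))
d(b) = 0 (d(b) = (-(-1)*0)/2 = (-1*0)/2 = (1/2)*0 = 0)
(127 + d(D(n)))**2 = (127 + 0)**2 = 127**2 = 16129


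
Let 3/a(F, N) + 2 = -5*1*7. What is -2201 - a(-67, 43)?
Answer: -81434/37 ≈ -2200.9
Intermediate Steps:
a(F, N) = -3/37 (a(F, N) = 3/(-2 - 5*1*7) = 3/(-2 - 5*7) = 3/(-2 - 35) = 3/(-37) = 3*(-1/37) = -3/37)
-2201 - a(-67, 43) = -2201 - 1*(-3/37) = -2201 + 3/37 = -81434/37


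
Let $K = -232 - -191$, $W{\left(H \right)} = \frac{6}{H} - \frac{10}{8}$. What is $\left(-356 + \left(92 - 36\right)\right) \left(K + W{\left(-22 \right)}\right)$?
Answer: $\frac{140325}{11} \approx 12757.0$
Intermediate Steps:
$W{\left(H \right)} = - \frac{5}{4} + \frac{6}{H}$ ($W{\left(H \right)} = \frac{6}{H} - \frac{5}{4} = - \frac{5}{4} + \frac{6}{H}$)
$K = -41$ ($K = -232 + 191 = -41$)
$\left(-356 + \left(92 - 36\right)\right) \left(K + W{\left(-22 \right)}\right) = \left(-356 + \left(92 - 36\right)\right) \left(-41 - \left(\frac{5}{4} - \frac{6}{-22}\right)\right) = \left(-356 + \left(92 - 36\right)\right) \left(-41 + \left(- \frac{5}{4} + 6 \left(- \frac{1}{22}\right)\right)\right) = \left(-356 + 56\right) \left(-41 - \frac{67}{44}\right) = - 300 \left(-41 - \frac{67}{44}\right) = \left(-300\right) \left(- \frac{1871}{44}\right) = \frac{140325}{11}$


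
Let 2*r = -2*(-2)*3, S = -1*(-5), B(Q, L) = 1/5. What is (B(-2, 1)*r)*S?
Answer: 6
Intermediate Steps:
B(Q, L) = ⅕
S = 5
r = 6 (r = (-2*(-2)*3)/2 = (4*3)/2 = (½)*12 = 6)
(B(-2, 1)*r)*S = ((⅕)*6)*5 = (6/5)*5 = 6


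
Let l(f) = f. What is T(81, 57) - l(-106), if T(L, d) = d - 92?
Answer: 71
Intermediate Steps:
T(L, d) = -92 + d
T(81, 57) - l(-106) = (-92 + 57) - 1*(-106) = -35 + 106 = 71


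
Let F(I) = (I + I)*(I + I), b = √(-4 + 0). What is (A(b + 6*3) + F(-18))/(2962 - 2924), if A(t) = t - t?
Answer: 648/19 ≈ 34.105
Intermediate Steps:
b = 2*I (b = √(-4) = 2*I ≈ 2.0*I)
F(I) = 4*I² (F(I) = (2*I)*(2*I) = 4*I²)
A(t) = 0
(A(b + 6*3) + F(-18))/(2962 - 2924) = (0 + 4*(-18)²)/(2962 - 2924) = (0 + 4*324)/38 = (0 + 1296)*(1/38) = 1296*(1/38) = 648/19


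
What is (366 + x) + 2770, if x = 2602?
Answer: 5738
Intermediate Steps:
(366 + x) + 2770 = (366 + 2602) + 2770 = 2968 + 2770 = 5738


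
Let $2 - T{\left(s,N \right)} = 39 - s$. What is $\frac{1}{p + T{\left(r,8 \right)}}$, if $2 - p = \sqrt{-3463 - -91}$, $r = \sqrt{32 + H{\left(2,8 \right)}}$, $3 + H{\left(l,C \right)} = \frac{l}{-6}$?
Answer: $\frac{3}{-105 + \sqrt{258} - 6 i \sqrt{843}} \approx -0.0069741 + 0.01366 i$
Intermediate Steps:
$H{\left(l,C \right)} = -3 - \frac{l}{6}$ ($H{\left(l,C \right)} = -3 + \frac{l}{-6} = -3 + l \left(- \frac{1}{6}\right) = -3 - \frac{l}{6}$)
$r = \frac{\sqrt{258}}{3}$ ($r = \sqrt{32 - \frac{10}{3}} = \sqrt{\frac{86}{3}} = \frac{\sqrt{258}}{3} \approx 5.3541$)
$T{\left(s,N \right)} = -37 + s$ ($T{\left(s,N \right)} = 2 - \left(39 - s\right) = 2 + \left(-39 + s\right) = -37 + s$)
$p = 2 - 2 i \sqrt{843}$ ($p = 2 - \sqrt{-3463 - -91} = 2 - \sqrt{-3463 + 91} = 2 - \sqrt{-3372} = 2 - 2 i \sqrt{843} \approx 2.0 - 58.069 i$)
$\frac{1}{p + T{\left(r,8 \right)}} = \frac{1}{\left(2 - 2 i \sqrt{843}\right) - \left(37 - \frac{\sqrt{258}}{3}\right)} = \frac{1}{-35 + \frac{\sqrt{258}}{3} - 2 i \sqrt{843}}$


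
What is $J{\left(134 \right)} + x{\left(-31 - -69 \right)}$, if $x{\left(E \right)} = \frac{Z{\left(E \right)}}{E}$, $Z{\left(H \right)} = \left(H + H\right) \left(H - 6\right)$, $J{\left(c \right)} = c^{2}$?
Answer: $18020$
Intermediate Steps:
$Z{\left(H \right)} = 2 H \left(-6 + H\right)$
$x{\left(E \right)} = -12 + 2 E$ ($x{\left(E \right)} = \frac{2 E \left(-6 + E\right)}{E} = -12 + 2 E$)
$J{\left(134 \right)} + x{\left(-31 - -69 \right)} = 134^{2} - \left(12 - 2 \left(-31 - -69\right)\right) = 17956 - \left(12 - 2 \left(-31 + 69\right)\right) = 17956 + \left(-12 + 2 \cdot 38\right) = 17956 + \left(-12 + 76\right) = 17956 + 64 = 18020$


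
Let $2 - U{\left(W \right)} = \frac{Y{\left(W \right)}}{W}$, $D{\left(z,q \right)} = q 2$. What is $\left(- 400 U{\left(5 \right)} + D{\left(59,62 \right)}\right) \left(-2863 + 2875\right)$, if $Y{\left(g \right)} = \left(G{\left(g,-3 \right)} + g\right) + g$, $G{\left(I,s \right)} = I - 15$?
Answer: $-8112$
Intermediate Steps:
$D{\left(z,q \right)} = 2 q$
$G{\left(I,s \right)} = -15 + I$ ($G{\left(I,s \right)} = I - 15 = -15 + I$)
$Y{\left(g \right)} = -15 + 3 g$ ($Y{\left(g \right)} = \left(\left(-15 + g\right) + g\right) + g = \left(-15 + 2 g\right) + g = -15 + 3 g$)
$U{\left(W \right)} = 2 - \frac{-15 + 3 W}{W}$
$\left(- 400 U{\left(5 \right)} + D{\left(59,62 \right)}\right) \left(-2863 + 2875\right) = \left(- 400 \frac{15 - 5}{5} + 2 \cdot 62\right) \left(-2863 + 2875\right) = \left(- 400 \frac{15 - 5}{5} + 124\right) 12 = \left(- 400 \cdot \frac{1}{5} \cdot 10 + 124\right) 12 = \left(\left(-400\right) 2 + 124\right) 12 = \left(-800 + 124\right) 12 = \left(-676\right) 12 = -8112$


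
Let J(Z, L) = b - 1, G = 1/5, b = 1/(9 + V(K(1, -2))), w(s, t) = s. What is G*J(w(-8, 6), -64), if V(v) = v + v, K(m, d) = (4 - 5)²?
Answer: -2/11 ≈ -0.18182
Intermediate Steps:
K(m, d) = 1 (K(m, d) = (-1)² = 1)
V(v) = 2*v
b = 1/11 (b = 1/(9 + 2*1) = 1/(9 + 2) = 1/11 ≈ 0.090909)
G = ⅕ ≈ 0.20000
J(Z, L) = -10/11 (J(Z, L) = 1/11 - 1 = -10/11)
G*J(w(-8, 6), -64) = (⅕)*(-10/11) = -2/11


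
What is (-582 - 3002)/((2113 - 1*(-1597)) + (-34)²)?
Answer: -1792/2433 ≈ -0.73654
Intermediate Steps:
(-582 - 3002)/((2113 - 1*(-1597)) + (-34)²) = -3584/((2113 + 1597) + 1156) = -3584/(3710 + 1156) = -3584/4866 = -3584*1/4866 = -1792/2433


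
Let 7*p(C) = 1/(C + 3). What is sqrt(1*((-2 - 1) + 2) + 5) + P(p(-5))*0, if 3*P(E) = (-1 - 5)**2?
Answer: 2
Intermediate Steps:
p(C) = 1/(7*(3 + C)) (p(C) = 1/(7*(C + 3)) = 1/(7*(3 + C)))
P(E) = 12 (P(E) = (-1 - 5)**2/3 = (1/3)*(-6)**2 = (1/3)*36 = 12)
sqrt(1*((-2 - 1) + 2) + 5) + P(p(-5))*0 = sqrt(1*((-2 - 1) + 2) + 5) + 12*0 = sqrt(1*(-3 + 2) + 5) + 0 = sqrt(1*(-1) + 5) + 0 = sqrt(-1 + 5) + 0 = sqrt(4) + 0 = 2 + 0 = 2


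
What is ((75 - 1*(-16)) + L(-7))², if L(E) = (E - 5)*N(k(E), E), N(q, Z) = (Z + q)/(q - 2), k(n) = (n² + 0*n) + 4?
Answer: 1857769/289 ≈ 6428.3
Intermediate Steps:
k(n) = 4 + n² (k(n) = (n² + 0) + 4 = n² + 4 = 4 + n²)
N(q, Z) = (Z + q)/(-2 + q)
L(E) = (-5 + E)*(4 + E + E²)/(2 + E²) (L(E) = (E - 5)*((E + (4 + E²))/(-2 + (4 + E²))) = (-5 + E)*((4 + E + E²)/(2 + E²)) = (-5 + E)*(4 + E + E²)/(2 + E²))
((75 - 1*(-16)) + L(-7))² = ((75 - 1*(-16)) + (-5 - 7)*(4 - 7 + (-7)²)/(2 + (-7)²))² = ((75 + 16) - 12*(4 - 7 + 49)/(2 + 49))² = (91 - 12*46/51)² = (91 + (1/51)*(-12)*46)² = (91 - 184/17)² = (1363/17)² = 1857769/289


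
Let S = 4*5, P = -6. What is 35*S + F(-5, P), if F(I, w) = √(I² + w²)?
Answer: 700 + √61 ≈ 707.81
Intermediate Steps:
S = 20
35*S + F(-5, P) = 35*20 + √((-5)² + (-6)²) = 700 + √(25 + 36) = 700 + √61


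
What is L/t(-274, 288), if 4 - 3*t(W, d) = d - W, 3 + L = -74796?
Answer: 24933/62 ≈ 402.15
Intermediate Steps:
L = -74799 (L = -3 - 74796 = -74799)
t(W, d) = 4/3 - d/3 + W/3 (t(W, d) = 4/3 - (d - W)/3 = 4/3 + (-d/3 + W/3) = 4/3 - d/3 + W/3)
L/t(-274, 288) = -74799/(4/3 - 1/3*288 + (1/3)*(-274)) = -74799/(4/3 - 96 - 274/3) = -74799/(-186) = -74799*(-1/186) = 24933/62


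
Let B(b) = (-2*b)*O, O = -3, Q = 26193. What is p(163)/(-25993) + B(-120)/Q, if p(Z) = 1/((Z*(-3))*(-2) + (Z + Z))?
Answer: -8134778011/295936127432 ≈ -0.027488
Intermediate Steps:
B(b) = 6*b (B(b) = -2*b*(-3) = 6*b)
p(Z) = 1/(8*Z) (p(Z) = 1/(-3*Z*(-2) + 2*Z) = 1/(6*Z + 2*Z) = 1/(8*Z))
p(163)/(-25993) + B(-120)/Q = ((⅛)/163)/(-25993) + (6*(-120))/26193 = ((⅛)*(1/163))*(-1/25993) - 720*1/26193 = (1/1304)*(-1/25993) - 240/8731 = -1/33894872 - 240/8731 = -8134778011/295936127432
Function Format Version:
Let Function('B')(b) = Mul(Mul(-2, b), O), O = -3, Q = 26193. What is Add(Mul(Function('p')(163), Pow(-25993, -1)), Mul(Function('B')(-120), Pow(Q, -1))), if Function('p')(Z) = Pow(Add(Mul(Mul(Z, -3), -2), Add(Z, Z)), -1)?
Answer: Rational(-8134778011, 295936127432) ≈ -0.027488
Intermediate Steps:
Function('B')(b) = Mul(6, b) (Function('B')(b) = Mul(Mul(-2, b), -3) = Mul(6, b))
Function('p')(Z) = Mul(Rational(1, 8), Pow(Z, -1)) (Function('p')(Z) = Pow(Add(Mul(Mul(-3, Z), -2), Mul(2, Z)), -1) = Pow(Add(Mul(6, Z), Mul(2, Z)), -1) = Pow(Mul(8, Z), -1) = Mul(Rational(1, 8), Pow(Z, -1)))
Add(Mul(Function('p')(163), Pow(-25993, -1)), Mul(Function('B')(-120), Pow(Q, -1))) = Add(Mul(Mul(Rational(1, 8), Pow(163, -1)), Pow(-25993, -1)), Mul(Mul(6, -120), Pow(26193, -1))) = Add(Mul(Mul(Rational(1, 8), Rational(1, 163)), Rational(-1, 25993)), Mul(-720, Rational(1, 26193))) = Add(Mul(Rational(1, 1304), Rational(-1, 25993)), Rational(-240, 8731)) = Add(Rational(-1, 33894872), Rational(-240, 8731)) = Rational(-8134778011, 295936127432)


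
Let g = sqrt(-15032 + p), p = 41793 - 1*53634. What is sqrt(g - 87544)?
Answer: sqrt(-87544 + I*sqrt(26873)) ≈ 0.277 + 295.88*I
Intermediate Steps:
p = -11841 (p = 41793 - 53634 = -11841)
g = I*sqrt(26873) (g = sqrt(-15032 - 11841) = sqrt(-26873) = I*sqrt(26873) ≈ 163.93*I)
sqrt(g - 87544) = sqrt(I*sqrt(26873) - 87544) = sqrt(-87544 + I*sqrt(26873))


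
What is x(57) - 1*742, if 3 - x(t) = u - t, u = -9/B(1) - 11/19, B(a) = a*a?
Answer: -12776/19 ≈ -672.42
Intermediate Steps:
B(a) = a²
u = -182/19 (u = -9/(1²) - 11/19 = -9/1 - 11*1/19 = -9*1 - 11/19 = -9 - 11/19 = -182/19 ≈ -9.5789)
x(t) = 239/19 + t (x(t) = 3 - (-182/19 - t) = 3 + (182/19 + t) = 239/19 + t)
x(57) - 1*742 = (239/19 + 57) - 1*742 = 1322/19 - 742 = -12776/19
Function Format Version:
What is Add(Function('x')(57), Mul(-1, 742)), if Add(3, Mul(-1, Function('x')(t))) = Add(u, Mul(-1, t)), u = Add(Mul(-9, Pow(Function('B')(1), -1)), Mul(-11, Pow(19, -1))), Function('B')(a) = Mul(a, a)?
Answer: Rational(-12776, 19) ≈ -672.42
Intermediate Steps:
Function('B')(a) = Pow(a, 2)
u = Rational(-182, 19) (u = Add(Mul(-9, Pow(Pow(1, 2), -1)), Mul(-11, Pow(19, -1))) = Add(Mul(-9, Pow(1, -1)), Mul(-11, Rational(1, 19))) = Add(Mul(-9, 1), Rational(-11, 19)) = Add(-9, Rational(-11, 19)) = Rational(-182, 19) ≈ -9.5789)
Function('x')(t) = Add(Rational(239, 19), t) (Function('x')(t) = Add(3, Mul(-1, Add(Rational(-182, 19), Mul(-1, t)))) = Add(3, Add(Rational(182, 19), t)) = Add(Rational(239, 19), t))
Add(Function('x')(57), Mul(-1, 742)) = Add(Add(Rational(239, 19), 57), Mul(-1, 742)) = Add(Rational(1322, 19), -742) = Rational(-12776, 19)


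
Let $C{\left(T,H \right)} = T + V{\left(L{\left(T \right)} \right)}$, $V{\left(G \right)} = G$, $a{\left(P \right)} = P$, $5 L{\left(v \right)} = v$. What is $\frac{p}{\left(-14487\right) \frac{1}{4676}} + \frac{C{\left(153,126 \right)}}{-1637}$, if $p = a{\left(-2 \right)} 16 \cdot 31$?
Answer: $\frac{37953576454}{118576095} \approx 320.08$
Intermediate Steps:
$L{\left(v \right)} = \frac{v}{5}$
$C{\left(T,H \right)} = \frac{6 T}{5}$ ($C{\left(T,H \right)} = T + \frac{T}{5} = \frac{6 T}{5}$)
$p = -992$ ($p = \left(-2\right) 16 \cdot 31 = \left(-32\right) 31 = -992$)
$\frac{p}{\left(-14487\right) \frac{1}{4676}} + \frac{C{\left(153,126 \right)}}{-1637} = - \frac{992}{\left(-14487\right) \frac{1}{4676}} + \frac{\frac{6}{5} \cdot 153}{-1637} = - \frac{992}{\left(-14487\right) \frac{1}{4676}} + \frac{918}{5} \left(- \frac{1}{1637}\right) = - \frac{992}{- \frac{14487}{4676}} - \frac{918}{8185} = \left(-992\right) \left(- \frac{4676}{14487}\right) - \frac{918}{8185} = \frac{4638592}{14487} - \frac{918}{8185} = \frac{37953576454}{118576095}$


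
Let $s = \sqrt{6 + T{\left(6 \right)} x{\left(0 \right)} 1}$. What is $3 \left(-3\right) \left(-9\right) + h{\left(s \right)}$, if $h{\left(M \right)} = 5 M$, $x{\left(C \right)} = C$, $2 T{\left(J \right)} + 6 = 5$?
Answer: $81 + 5 \sqrt{6} \approx 93.247$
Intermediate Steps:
$T{\left(J \right)} = - \frac{1}{2}$ ($T{\left(J \right)} = -3 + \frac{1}{2} \cdot 5 = -3 + \frac{5}{2} = - \frac{1}{2}$)
$s = \sqrt{6}$ ($s = \sqrt{6 + \left(- \frac{1}{2}\right) 0 \cdot 1} = \sqrt{6 + 0 \cdot 1} = \sqrt{6 + 0} = \sqrt{6} \approx 2.4495$)
$3 \left(-3\right) \left(-9\right) + h{\left(s \right)} = 3 \left(-3\right) \left(-9\right) + 5 \sqrt{6} = \left(-9\right) \left(-9\right) + 5 \sqrt{6} = 81 + 5 \sqrt{6}$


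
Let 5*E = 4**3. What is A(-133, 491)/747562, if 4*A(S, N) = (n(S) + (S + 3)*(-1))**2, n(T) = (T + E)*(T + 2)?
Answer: 6301343161/74756200 ≈ 84.292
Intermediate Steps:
E = 64/5 (E = (1/5)*4**3 = (1/5)*64 = 64/5 ≈ 12.800)
n(T) = (2 + T)*(64/5 + T) (n(T) = (T + 64/5)*(T + 2) = (64/5 + T)*(2 + T) = (2 + T)*(64/5 + T))
A(S, N) = (113/5 + S**2 + 69*S/5)**2/4 (A(S, N) = ((128/5 + S**2 + 74*S/5) + (S + 3)*(-1))**2/4 = ((128/5 + S**2 + 74*S/5) + (3 + S)*(-1))**2/4 = ((128/5 + S**2 + 74*S/5) + (-3 - S))**2/4 = (113/5 + S**2 + 69*S/5)**2/4)
A(-133, 491)/747562 = ((113 + 5*(-133)**2 + 69*(-133))**2/100)/747562 = ((113 + 5*17689 - 9177)**2/100)*(1/747562) = ((113 + 88445 - 9177)**2/100)*(1/747562) = ((1/100)*79381**2)*(1/747562) = ((1/100)*6301343161)*(1/747562) = (6301343161/100)*(1/747562) = 6301343161/74756200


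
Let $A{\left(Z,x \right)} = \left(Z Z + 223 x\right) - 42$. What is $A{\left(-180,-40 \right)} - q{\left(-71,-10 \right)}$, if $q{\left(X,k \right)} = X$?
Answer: $23509$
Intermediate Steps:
$A{\left(Z,x \right)} = -42 + Z^{2} + 223 x$ ($A{\left(Z,x \right)} = \left(Z^{2} + 223 x\right) - 42 = -42 + Z^{2} + 223 x$)
$A{\left(-180,-40 \right)} - q{\left(-71,-10 \right)} = \left(-42 + \left(-180\right)^{2} + 223 \left(-40\right)\right) - -71 = \left(-42 + 32400 - 8920\right) + 71 = 23438 + 71 = 23509$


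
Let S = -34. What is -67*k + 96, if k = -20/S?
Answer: 962/17 ≈ 56.588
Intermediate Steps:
k = 10/17 (k = -20/(-34) = -20*(-1/34) = 10/17 ≈ 0.58823)
-67*k + 96 = -67*10/17 + 96 = -670/17 + 96 = 962/17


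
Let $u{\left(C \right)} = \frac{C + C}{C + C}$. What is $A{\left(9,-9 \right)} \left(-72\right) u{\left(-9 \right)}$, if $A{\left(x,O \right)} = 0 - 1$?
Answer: $72$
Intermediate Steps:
$A{\left(x,O \right)} = -1$ ($A{\left(x,O \right)} = 0 - 1 = -1$)
$u{\left(C \right)} = 1$ ($u{\left(C \right)} = \frac{2 C}{2 C} = 2 C \frac{1}{2 C} = 1$)
$A{\left(9,-9 \right)} \left(-72\right) u{\left(-9 \right)} = \left(-1\right) \left(-72\right) 1 = 72 \cdot 1 = 72$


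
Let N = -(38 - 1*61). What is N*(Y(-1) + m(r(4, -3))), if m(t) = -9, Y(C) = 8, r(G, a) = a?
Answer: -23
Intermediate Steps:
N = 23 (N = -(38 - 61) = -1*(-23) = 23)
N*(Y(-1) + m(r(4, -3))) = 23*(8 - 9) = 23*(-1) = -23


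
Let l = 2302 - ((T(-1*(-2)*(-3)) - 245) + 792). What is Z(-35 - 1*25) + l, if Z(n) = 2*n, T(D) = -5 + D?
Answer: 1646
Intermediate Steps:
l = 1766 (l = 2302 - (((-5 - 1*(-2)*(-3)) - 245) + 792) = 2302 - (((-5 + 2*(-3)) - 245) + 792) = 2302 - (((-5 - 6) - 245) + 792) = 2302 - ((-11 - 245) + 792) = 2302 - (-256 + 792) = 2302 - 1*536 = 2302 - 536 = 1766)
Z(-35 - 1*25) + l = 2*(-35 - 1*25) + 1766 = 2*(-35 - 25) + 1766 = 2*(-60) + 1766 = -120 + 1766 = 1646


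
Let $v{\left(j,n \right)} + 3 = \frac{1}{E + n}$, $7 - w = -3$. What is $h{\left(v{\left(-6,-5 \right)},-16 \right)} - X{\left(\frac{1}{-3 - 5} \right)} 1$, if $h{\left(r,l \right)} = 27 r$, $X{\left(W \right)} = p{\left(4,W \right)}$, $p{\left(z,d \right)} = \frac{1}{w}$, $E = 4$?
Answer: $- \frac{1081}{10} \approx -108.1$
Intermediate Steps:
$w = 10$ ($w = 7 - -3 = 7 + 3 = 10$)
$p{\left(z,d \right)} = \frac{1}{10}$
$X{\left(W \right)} = \frac{1}{10}$
$v{\left(j,n \right)} = -3 + \frac{1}{4 + n}$
$h{\left(v{\left(-6,-5 \right)},-16 \right)} - X{\left(\frac{1}{-3 - 5} \right)} 1 = 27 \frac{-11 - -15}{4 - 5} - \frac{1}{10} \cdot 1 = 27 \frac{-11 + 15}{-1} - \frac{1}{10} = 27 \left(\left(-1\right) 4\right) - \frac{1}{10} = 27 \left(-4\right) - \frac{1}{10} = -108 - \frac{1}{10} = - \frac{1081}{10}$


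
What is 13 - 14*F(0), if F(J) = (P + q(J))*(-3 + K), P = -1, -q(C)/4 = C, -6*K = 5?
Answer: -122/3 ≈ -40.667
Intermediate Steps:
K = -5/6 (K = -1/6*5 = -5/6 ≈ -0.83333)
q(C) = -4*C
F(J) = 23/6 + 46*J/3 (F(J) = (-1 - 4*J)*(-3 - 5/6) = (-1 - 4*J)*(-23/6) = 23/6 + 46*J/3)
13 - 14*F(0) = 13 - 14*(23/6 + (46/3)*0) = 13 - 14*(23/6 + 0) = 13 - 14*23/6 = 13 - 161/3 = -122/3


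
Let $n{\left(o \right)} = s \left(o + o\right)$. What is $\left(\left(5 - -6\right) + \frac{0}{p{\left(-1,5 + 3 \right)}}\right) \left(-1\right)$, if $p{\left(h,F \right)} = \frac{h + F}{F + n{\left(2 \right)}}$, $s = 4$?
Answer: $-11$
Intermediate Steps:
$n{\left(o \right)} = 8 o$ ($n{\left(o \right)} = 4 \left(o + o\right) = 4 \cdot 2 o = 8 o$)
$p{\left(h,F \right)} = \frac{F + h}{16 + F}$ ($p{\left(h,F \right)} = \frac{h + F}{F + 8 \cdot 2} = \frac{F + h}{F + 16} = \frac{F + h}{16 + F}$)
$\left(\left(5 - -6\right) + \frac{0}{p{\left(-1,5 + 3 \right)}}\right) \left(-1\right) = \left(\left(5 - -6\right) + \frac{0}{\frac{1}{16 + \left(5 + 3\right)} \left(\left(5 + 3\right) - 1\right)}\right) \left(-1\right) = \left(\left(5 + 6\right) + \frac{0}{\frac{1}{16 + 8} \left(8 - 1\right)}\right) \left(-1\right) = \left(11 + \frac{0}{\frac{1}{24} \cdot 7}\right) \left(-1\right) = \left(11 + \frac{0}{\frac{7}{24}}\right) \left(-1\right) = \left(11 + 0 \cdot \frac{24}{7}\right) \left(-1\right) = \left(11 + 0\right) \left(-1\right) = 11 \left(-1\right) = -11$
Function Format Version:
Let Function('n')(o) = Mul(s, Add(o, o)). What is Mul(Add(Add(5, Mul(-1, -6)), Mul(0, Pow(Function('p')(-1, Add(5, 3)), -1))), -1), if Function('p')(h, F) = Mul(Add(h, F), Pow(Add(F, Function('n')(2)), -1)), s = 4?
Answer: -11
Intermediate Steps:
Function('n')(o) = Mul(8, o) (Function('n')(o) = Mul(4, Add(o, o)) = Mul(4, Mul(2, o)) = Mul(8, o))
Function('p')(h, F) = Mul(Pow(Add(16, F), -1), Add(F, h)) (Function('p')(h, F) = Mul(Add(h, F), Pow(Add(F, Mul(8, 2)), -1)) = Mul(Add(F, h), Pow(Add(F, 16), -1)) = Mul(Add(F, h), Pow(Add(16, F), -1)) = Mul(Pow(Add(16, F), -1), Add(F, h)))
Mul(Add(Add(5, Mul(-1, -6)), Mul(0, Pow(Function('p')(-1, Add(5, 3)), -1))), -1) = Mul(Add(Add(5, Mul(-1, -6)), Mul(0, Pow(Mul(Pow(Add(16, Add(5, 3)), -1), Add(Add(5, 3), -1)), -1))), -1) = Mul(Add(Add(5, 6), Mul(0, Pow(Mul(Pow(Add(16, 8), -1), Add(8, -1)), -1))), -1) = Mul(Add(11, Mul(0, Pow(Mul(Pow(24, -1), 7), -1))), -1) = Mul(Add(11, Mul(0, Pow(Mul(Rational(1, 24), 7), -1))), -1) = Mul(Add(11, Mul(0, Pow(Rational(7, 24), -1))), -1) = Mul(Add(11, Mul(0, Rational(24, 7))), -1) = Mul(Add(11, 0), -1) = Mul(11, -1) = -11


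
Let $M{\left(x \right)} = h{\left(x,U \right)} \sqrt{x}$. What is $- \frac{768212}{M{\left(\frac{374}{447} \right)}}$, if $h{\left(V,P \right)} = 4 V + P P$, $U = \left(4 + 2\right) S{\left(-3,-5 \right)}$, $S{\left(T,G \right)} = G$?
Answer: $- \frac{85847691 \sqrt{167178}}{37754926} \approx -929.7$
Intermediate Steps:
$U = -30$ ($U = \left(4 + 2\right) \left(-5\right) = 6 \left(-5\right) = -30$)
$h{\left(V,P \right)} = P^{2} + 4 V$ ($h{\left(V,P \right)} = 4 V + P^{2} = P^{2} + 4 V$)
$M{\left(x \right)} = \sqrt{x} \left(900 + 4 x\right)$ ($M{\left(x \right)} = \left(\left(-30\right)^{2} + 4 x\right) \sqrt{x} = \left(900 + 4 x\right) \sqrt{x} = \sqrt{x} \left(900 + 4 x\right)$)
$- \frac{768212}{M{\left(\frac{374}{447} \right)}} = - \frac{768212}{4 \sqrt{\frac{374}{447}} \left(225 + \frac{374}{447}\right)} = - \frac{768212}{4 \frac{\sqrt{167178}}{447} \cdot \frac{100949}{447}} = - \frac{768212}{\frac{403796}{199809} \sqrt{167178}} = - 768212 \frac{447 \sqrt{167178}}{151019704} = - \frac{85847691 \sqrt{167178}}{37754926}$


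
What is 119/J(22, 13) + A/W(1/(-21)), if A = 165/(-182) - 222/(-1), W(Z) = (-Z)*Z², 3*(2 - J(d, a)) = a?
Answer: 53234871/26 ≈ 2.0475e+6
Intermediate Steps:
J(d, a) = 2 - a/3
W(Z) = -Z³
A = 40239/182 (A = 165*(-1/182) - 222*(-1) = -165/182 + 222 = 40239/182 ≈ 221.09)
119/J(22, 13) + A/W(1/(-21)) = 119/(2 - ⅓*13) + 40239/(182*((-(1/(-21))³))) = 119/(2 - 13/3) + 40239/(182*((-(-1/21)³))) = 119/(-7/3) + 40239/(182*((-1*(-1/9261)))) = 119*(-3/7) + 40239/(182*(1/9261)) = -51 + (40239/182)*9261 = -51 + 53236197/26 = 53234871/26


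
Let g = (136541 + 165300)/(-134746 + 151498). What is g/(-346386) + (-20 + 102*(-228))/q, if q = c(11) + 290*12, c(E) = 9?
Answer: -45021242354107/6748491570336 ≈ -6.6713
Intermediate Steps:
g = 301841/16752 ≈ 18.018
q = 3489 (q = 9 + 290*12 = 9 + 3480 = 3489)
g/(-346386) + (-20 + 102*(-228))/q = (301841/16752)/(-346386) + (-20 + 102*(-228))/3489 = (301841/16752)*(-1/346386) + (-20 - 23256)*(1/3489) = -301841/5802658272 - 23276*1/3489 = -301841/5802658272 - 23276/3489 = -45021242354107/6748491570336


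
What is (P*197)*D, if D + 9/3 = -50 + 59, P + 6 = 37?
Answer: 36642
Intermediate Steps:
P = 31 (P = -6 + 37 = 31)
D = 6 (D = -3 + (-50 + 59) = -3 + 9 = 6)
(P*197)*D = (31*197)*6 = 6107*6 = 36642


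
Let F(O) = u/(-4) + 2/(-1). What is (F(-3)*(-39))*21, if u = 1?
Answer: 7371/4 ≈ 1842.8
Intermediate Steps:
F(O) = -9/4 (F(O) = 1/(-4) + 2/(-1) = 1*(-¼) + 2*(-1) = -¼ - 2 = -9/4)
(F(-3)*(-39))*21 = -9/4*(-39)*21 = (351/4)*21 = 7371/4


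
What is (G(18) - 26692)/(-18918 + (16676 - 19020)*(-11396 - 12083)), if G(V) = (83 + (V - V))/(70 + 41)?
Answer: -2962729/6106760238 ≈ -0.00048516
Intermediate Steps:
G(V) = 83/111 (G(V) = (83 + 0)/111 = 83*(1/111) = 83/111)
(G(18) - 26692)/(-18918 + (16676 - 19020)*(-11396 - 12083)) = (83/111 - 26692)/(-18918 + (16676 - 19020)*(-11396 - 12083)) = -2962729/(111*(-18918 - 2344*(-23479))) = -2962729/(111*(-18918 + 55034776)) = -2962729/111/55015858 = -2962729/111*1/55015858 = -2962729/6106760238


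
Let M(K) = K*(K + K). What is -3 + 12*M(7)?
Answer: 1173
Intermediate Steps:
M(K) = 2*K² (M(K) = K*(2*K) = 2*K²)
-3 + 12*M(7) = -3 + 12*(2*7²) = -3 + 12*(2*49) = -3 + 12*98 = -3 + 1176 = 1173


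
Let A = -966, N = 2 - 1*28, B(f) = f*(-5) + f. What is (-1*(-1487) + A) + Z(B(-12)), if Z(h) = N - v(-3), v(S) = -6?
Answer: 501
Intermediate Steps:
B(f) = -4*f (B(f) = -5*f + f = -4*f)
N = -26 (N = 2 - 28 = -26)
Z(h) = -20 (Z(h) = -26 - 1*(-6) = -26 + 6 = -20)
(-1*(-1487) + A) + Z(B(-12)) = (-1*(-1487) - 966) - 20 = (1487 - 966) - 20 = 521 - 20 = 501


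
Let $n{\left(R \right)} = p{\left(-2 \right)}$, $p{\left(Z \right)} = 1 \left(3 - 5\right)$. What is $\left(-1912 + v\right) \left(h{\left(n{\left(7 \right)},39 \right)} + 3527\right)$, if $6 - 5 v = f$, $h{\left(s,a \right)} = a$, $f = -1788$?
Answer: $- \frac{27693556}{5} \approx -5.5387 \cdot 10^{6}$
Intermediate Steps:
$p{\left(Z \right)} = -2$ ($p{\left(Z \right)} = 1 \left(-2\right) = -2$)
$n{\left(R \right)} = -2$
$v = \frac{1794}{5}$ ($v = \frac{6}{5} - - \frac{1788}{5} = \frac{6}{5} + \frac{1788}{5} = \frac{1794}{5} \approx 358.8$)
$\left(-1912 + v\right) \left(h{\left(n{\left(7 \right)},39 \right)} + 3527\right) = \left(-1912 + \frac{1794}{5}\right) \left(39 + 3527\right) = \left(- \frac{7766}{5}\right) 3566 = - \frac{27693556}{5}$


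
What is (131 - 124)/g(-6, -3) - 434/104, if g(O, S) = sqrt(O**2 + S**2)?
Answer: -217/52 + 7*sqrt(5)/15 ≈ -3.1296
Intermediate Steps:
(131 - 124)/g(-6, -3) - 434/104 = (131 - 124)/(sqrt((-6)**2 + (-3)**2)) - 434/104 = 7/(sqrt(36 + 9)) - 434*1/104 = 7/(sqrt(45)) - 217/52 = 7/((3*sqrt(5))) - 217/52 = 7*(sqrt(5)/15) - 217/52 = 7*sqrt(5)/15 - 217/52 = -217/52 + 7*sqrt(5)/15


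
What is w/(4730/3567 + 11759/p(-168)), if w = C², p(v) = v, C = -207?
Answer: -8559173448/13716571 ≈ -624.00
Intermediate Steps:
w = 42849 (w = (-207)² = 42849)
w/(4730/3567 + 11759/p(-168)) = 42849/(4730/3567 + 11759/(-168)) = 42849/(4730*(1/3567) + 11759*(-1/168)) = 42849/(4730/3567 - 11759/168) = 42849/(-13716571/199752) = 42849*(-199752/13716571) = -8559173448/13716571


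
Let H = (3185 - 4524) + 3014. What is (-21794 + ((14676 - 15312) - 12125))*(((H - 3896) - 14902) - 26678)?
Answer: 1513543555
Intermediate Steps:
H = 1675 (H = -1339 + 3014 = 1675)
(-21794 + ((14676 - 15312) - 12125))*(((H - 3896) - 14902) - 26678) = (-21794 + ((14676 - 15312) - 12125))*(((1675 - 3896) - 14902) - 26678) = (-21794 + (-636 - 12125))*((-2221 - 14902) - 26678) = (-21794 - 12761)*(-17123 - 26678) = -34555*(-43801) = 1513543555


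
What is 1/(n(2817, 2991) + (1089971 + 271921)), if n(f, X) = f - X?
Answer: 1/1361718 ≈ 7.3437e-7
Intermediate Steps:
1/(n(2817, 2991) + (1089971 + 271921)) = 1/((2817 - 1*2991) + (1089971 + 271921)) = 1/((2817 - 2991) + 1361892) = 1/(-174 + 1361892) = 1/1361718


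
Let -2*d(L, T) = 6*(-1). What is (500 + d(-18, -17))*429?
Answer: 215787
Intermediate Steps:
d(L, T) = 3 (d(L, T) = -3*(-1) = -1/2*(-6) = 3)
(500 + d(-18, -17))*429 = (500 + 3)*429 = 503*429 = 215787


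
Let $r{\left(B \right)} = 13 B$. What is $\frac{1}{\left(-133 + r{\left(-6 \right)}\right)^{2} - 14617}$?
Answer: $\frac{1}{29904} \approx 3.344 \cdot 10^{-5}$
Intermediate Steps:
$\frac{1}{\left(-133 + r{\left(-6 \right)}\right)^{2} - 14617} = \frac{1}{\left(-133 + 13 \left(-6\right)\right)^{2} - 14617} = \frac{1}{\left(-133 - 78\right)^{2} + \left(-36172 + 21555\right)} = \frac{1}{\left(-211\right)^{2} - 14617} = \frac{1}{44521 - 14617} = \frac{1}{29904}$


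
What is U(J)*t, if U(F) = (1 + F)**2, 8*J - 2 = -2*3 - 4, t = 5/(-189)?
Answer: 0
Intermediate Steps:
t = -5/189 (t = 5*(-1/189) = -5/189 ≈ -0.026455)
J = -1 (J = 1/4 + (-2*3 - 4)/8 = 1/4 + (-6 - 4)/8 = 1/4 + (1/8)*(-10) = 1/4 - 5/4 = -1)
U(J)*t = (1 - 1)**2*(-5/189) = 0**2*(-5/189) = 0*(-5/189) = 0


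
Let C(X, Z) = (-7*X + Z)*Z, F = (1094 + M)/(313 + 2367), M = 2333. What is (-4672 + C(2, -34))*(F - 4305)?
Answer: 876581948/67 ≈ 1.3083e+7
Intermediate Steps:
F = 3427/2680 (F = (1094 + 2333)/(313 + 2367) = 3427/2680 ≈ 1.2787)
C(X, Z) = Z*(Z - 7*X) (C(X, Z) = (Z - 7*X)*Z = Z*(Z - 7*X))
(-4672 + C(2, -34))*(F - 4305) = (-4672 - 34*(-34 - 7*2))*(3427/2680 - 4305) = (-4672 - 34*(-34 - 14))*(-11533973/2680) = (-4672 - 34*(-48))*(-11533973/2680) = (-4672 + 1632)*(-11533973/2680) = -3040*(-11533973/2680) = 876581948/67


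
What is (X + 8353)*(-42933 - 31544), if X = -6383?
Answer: -146719690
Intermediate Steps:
(X + 8353)*(-42933 - 31544) = (-6383 + 8353)*(-42933 - 31544) = 1970*(-74477) = -146719690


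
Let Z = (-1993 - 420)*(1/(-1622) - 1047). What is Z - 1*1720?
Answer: 4095051215/1622 ≈ 2.5247e+6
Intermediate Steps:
Z = 4097841055/1622 (Z = -2413*(-1/1622 - 1047) = -2413*(-1698235/1622) = 4097841055/1622 ≈ 2.5264e+6)
Z - 1*1720 = 4097841055/1622 - 1*1720 = 4097841055/1622 - 1720 = 4095051215/1622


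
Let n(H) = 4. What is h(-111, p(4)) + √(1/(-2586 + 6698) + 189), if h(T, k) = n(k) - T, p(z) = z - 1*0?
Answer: 115 + √199732433/1028 ≈ 128.75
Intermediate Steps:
p(z) = z (p(z) = z + 0 = z)
h(T, k) = 4 - T
h(-111, p(4)) + √(1/(-2586 + 6698) + 189) = (4 - 1*(-111)) + √(1/(-2586 + 6698) + 189) = (4 + 111) + √(1/4112 + 189) = 115 + √(1/4112 + 189) = 115 + √(777169/4112) = 115 + √199732433/1028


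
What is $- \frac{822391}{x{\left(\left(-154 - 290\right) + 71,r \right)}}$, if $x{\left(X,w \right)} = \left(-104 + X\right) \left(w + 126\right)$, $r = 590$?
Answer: $\frac{822391}{341532} \approx 2.4079$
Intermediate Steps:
$x{\left(X,w \right)} = \left(-104 + X\right) \left(126 + w\right)$
$- \frac{822391}{x{\left(\left(-154 - 290\right) + 71,r \right)}} = - \frac{822391}{-13104 - 61360 + 126 \left(\left(-154 - 290\right) + 71\right) + \left(\left(-154 - 290\right) + 71\right) 590} = - \frac{822391}{-13104 - 61360 + 126 \left(-444 + 71\right) + \left(-444 + 71\right) 590} = - \frac{822391}{-13104 - 61360 + 126 \left(-373\right) - 220070} = - \frac{822391}{-13104 - 61360 - 46998 - 220070} = - \frac{822391}{-341532} = \left(-822391\right) \left(- \frac{1}{341532}\right) = \frac{822391}{341532}$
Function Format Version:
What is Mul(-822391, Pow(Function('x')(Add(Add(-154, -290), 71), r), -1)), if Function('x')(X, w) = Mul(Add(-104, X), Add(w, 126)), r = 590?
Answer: Rational(822391, 341532) ≈ 2.4079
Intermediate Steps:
Function('x')(X, w) = Mul(Add(-104, X), Add(126, w))
Mul(-822391, Pow(Function('x')(Add(Add(-154, -290), 71), r), -1)) = Mul(-822391, Pow(Add(-13104, Mul(-104, 590), Mul(126, Add(Add(-154, -290), 71)), Mul(Add(Add(-154, -290), 71), 590)), -1)) = Mul(-822391, Pow(Add(-13104, -61360, Mul(126, Add(-444, 71)), Mul(Add(-444, 71), 590)), -1)) = Mul(-822391, Pow(Add(-13104, -61360, Mul(126, -373), Mul(-373, 590)), -1)) = Mul(-822391, Pow(Add(-13104, -61360, -46998, -220070), -1)) = Mul(-822391, Pow(-341532, -1)) = Mul(-822391, Rational(-1, 341532)) = Rational(822391, 341532)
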